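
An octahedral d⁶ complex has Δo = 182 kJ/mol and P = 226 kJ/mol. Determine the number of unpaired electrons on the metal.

4

Here Δo < P (182 < 226), so the high-spin state is favoured.
Configuration: t₂g⁴ eg².
Unpaired electrons: 4.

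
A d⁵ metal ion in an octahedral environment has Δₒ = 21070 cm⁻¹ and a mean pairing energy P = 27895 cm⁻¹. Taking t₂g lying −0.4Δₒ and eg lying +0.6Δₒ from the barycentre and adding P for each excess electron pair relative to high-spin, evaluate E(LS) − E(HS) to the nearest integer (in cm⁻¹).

13650

High-spin: t₂g³ eg², CFSE = 0.0Δₒ = 0 cm⁻¹.
Low-spin: t₂g⁵ eg⁰, orbital CFSE = -2.0Δₒ = -42140 cm⁻¹; plus 2 excess pairs × P = +55790 cm⁻¹; total 13650 cm⁻¹.
The difference is 13650 − (0) = 13650 cm⁻¹, so high-spin lies lower.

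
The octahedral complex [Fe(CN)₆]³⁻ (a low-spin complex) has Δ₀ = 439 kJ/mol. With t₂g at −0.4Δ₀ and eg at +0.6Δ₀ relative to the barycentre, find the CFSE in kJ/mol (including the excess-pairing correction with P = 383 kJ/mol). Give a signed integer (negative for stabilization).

Each CN⁻ contributes -1; 6 × (-1) = -6. With overall charge -3, Fe is in the +3 oxidation state.
Fe sits in group 8; removing 3 electrons leaves Fe³⁺ with 8 − 3 = 5 d electrons.
The d⁵ electrons fill as t₂g⁵ eg⁰.
CFSE(orbital) = 5×(-0.4Δ₀) + 0×(0.6Δ₀) = -2.0Δ₀; with Δ₀ = 439 kJ/mol that is -878 kJ/mol.
High-spin d⁵ would be t₂g³ eg² with 0 pairs; low-spin has 2, so 2 excess pairs cost +2P = +766 kJ/mol.
Net CFSE = -878 + 766 = -112 kJ/mol.

-112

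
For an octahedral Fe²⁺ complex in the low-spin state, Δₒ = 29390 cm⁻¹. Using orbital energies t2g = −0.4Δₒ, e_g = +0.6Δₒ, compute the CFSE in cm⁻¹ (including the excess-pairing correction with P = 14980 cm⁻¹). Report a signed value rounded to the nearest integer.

-40576

Fe sits in group 8; removing 2 electrons leaves Fe²⁺ with 8 − 2 = 6 d electrons.
The d⁶ electrons fill as t2g^6 e_g^0.
Orbital CFSE = 6(-0.4) + 0(0.6) = -2.4Δₒ = -2.4 × 29390 = -70536 cm⁻¹.
High-spin d⁶ would be t2g^4 e_g^2 with 1 pair; low-spin has 3, so 2 excess pairs cost +2P = +29960 cm⁻¹.
Combining: -70536 + 29960 = -40576 cm⁻¹.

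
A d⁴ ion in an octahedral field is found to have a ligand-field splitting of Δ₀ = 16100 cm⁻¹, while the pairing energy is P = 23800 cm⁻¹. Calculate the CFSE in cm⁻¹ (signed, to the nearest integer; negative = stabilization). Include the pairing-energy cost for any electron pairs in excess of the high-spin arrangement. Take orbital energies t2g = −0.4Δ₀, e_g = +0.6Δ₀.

-9660

Here Δ₀ < P (16100 < 23800), so the high-spin state is favoured.
That gives t2g^3 e_g^1.
Orbital CFSE = -0.6Δ₀ = -0.6 × 16100 = -9660 cm⁻¹.
High-spin has no excess pairs, so no pairing correction applies.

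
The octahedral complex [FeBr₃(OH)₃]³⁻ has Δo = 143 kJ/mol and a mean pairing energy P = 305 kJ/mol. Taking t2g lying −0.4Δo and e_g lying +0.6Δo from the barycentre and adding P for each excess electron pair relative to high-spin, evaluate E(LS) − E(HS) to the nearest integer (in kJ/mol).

Ligand charges: 3×(-1) from Br⁻ and 3×(-1) from OH⁻ sum to -6; with overall charge -3, Fe is +3.
Group 8 minus oxidation state +3 gives a d⁵ configuration for Fe³⁺.
High-spin d⁵ fills as t2g^3 e_g^2 with CFSE 3(−0.4) + 2(+0.6) = 0.0Δo = 0 kJ/mol.
Low-spin: t2g^5 e_g^0, orbital CFSE = -2.0Δo = -286 kJ/mol; plus 2 excess pairs × P = +610 kJ/mol; total 324 kJ/mol.
Thus E(LS) − E(HS) = 324 kJ/mol.

324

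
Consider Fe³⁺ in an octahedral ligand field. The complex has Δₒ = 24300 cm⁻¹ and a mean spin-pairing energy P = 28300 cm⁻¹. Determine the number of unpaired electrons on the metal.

Group 8 minus oxidation state +3 gives a d⁵ configuration for Fe³⁺.
Here Δₒ < P (24300 < 28300), so the high-spin state is favoured.
Filling d⁵ accordingly: t2g^3 e_g^2.
Unpaired electrons: 5.

5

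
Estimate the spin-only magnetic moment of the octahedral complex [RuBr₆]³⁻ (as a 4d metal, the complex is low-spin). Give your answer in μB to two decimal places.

Each Br⁻ contributes -1; 6 × (-1) = -6. With overall charge -3, Ru is in the +3 oxidation state.
Group 8 minus oxidation state +3 gives a d⁵ configuration for Ru³⁺.
Configuration: t₂g⁵ eg⁰ → 1 unpaired electron.
μ(spin-only) = √[1(1+2)] = √3 ≈ 1.73 μB.

1.73 μB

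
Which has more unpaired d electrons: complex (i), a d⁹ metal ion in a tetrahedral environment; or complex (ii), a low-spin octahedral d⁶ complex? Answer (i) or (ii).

(i)

(i): Tetrahedral splitting is small, so the complex is high-spin; e^4 t2^5 → 1 unpaired.
(ii): t₂g⁶ eg⁰ → 0 unpaired.
So (i) has more unpaired electrons.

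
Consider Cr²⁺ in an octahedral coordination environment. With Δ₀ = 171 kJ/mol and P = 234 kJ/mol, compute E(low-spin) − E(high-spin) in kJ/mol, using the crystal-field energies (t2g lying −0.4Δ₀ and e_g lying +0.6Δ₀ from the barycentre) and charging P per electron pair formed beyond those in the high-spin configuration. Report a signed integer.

63

Cr is in group 6, so Cr²⁺ is d⁴ (6 − 2 = 4).
High-spin d⁴ fills as t2g^3 e_g^1 with CFSE 3(−0.4) + 1(+0.6) = -0.6Δ₀ = -103 kJ/mol.
Low-spin: t2g^4 e_g^0, orbital CFSE = -1.6Δ₀ = -274 kJ/mol; plus 1 excess pair × P = +234 kJ/mol; total -40 kJ/mol.
Thus E(LS) − E(HS) = 63 kJ/mol.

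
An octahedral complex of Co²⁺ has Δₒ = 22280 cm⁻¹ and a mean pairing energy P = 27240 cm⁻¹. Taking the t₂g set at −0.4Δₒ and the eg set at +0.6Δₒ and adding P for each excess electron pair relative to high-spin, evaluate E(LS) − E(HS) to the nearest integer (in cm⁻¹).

4960

Co²⁺: group 9, so d-count = 9 − 2 = 7.
High-spin d⁷ fills as t₂g⁵ eg² with CFSE 5(−0.4) + 2(+0.6) = -0.8Δₒ = -17824 cm⁻¹.
For low-spin the configuration is t₂g⁶ eg¹: orbital energy -1.8 × 22280 = -40104 cm⁻¹, and 1 additional pair relative to high-spin adds 27240 cm⁻¹, giving -12864 cm⁻¹.
Thus E(LS) − E(HS) = 4960 cm⁻¹.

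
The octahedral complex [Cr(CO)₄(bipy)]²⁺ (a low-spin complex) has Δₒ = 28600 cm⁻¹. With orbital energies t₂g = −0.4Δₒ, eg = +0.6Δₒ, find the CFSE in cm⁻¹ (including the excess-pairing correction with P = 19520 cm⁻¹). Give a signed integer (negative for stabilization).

-26240

Ligand charges: 4×(+0) from CO and 1×(+0) from bipy sum to +0; with overall charge +2, Cr is +2.
Cr sits in group 6; removing 2 electrons leaves Cr²⁺ with 6 − 2 = 4 d electrons.
Configuration: t₂g⁴ eg⁰.
The orbital stabilization is -1.6Δₒ = -1.6 × 28600 = -45760 cm⁻¹.
Relative to high-spin t₂g³ eg¹ (0 paired), the low-spin configuration has 1 additional pair, contributing +1 × 19520 = +19520 cm⁻¹.
Overall CFSE = -45760 + 19520 = -26240 cm⁻¹.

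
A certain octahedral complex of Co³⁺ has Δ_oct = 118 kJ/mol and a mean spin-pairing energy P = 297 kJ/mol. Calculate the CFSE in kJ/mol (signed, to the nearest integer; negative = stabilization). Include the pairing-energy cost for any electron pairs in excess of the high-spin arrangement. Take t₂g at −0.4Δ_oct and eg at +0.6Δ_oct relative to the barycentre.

-47

Co³⁺: group 9, so d-count = 9 − 3 = 6.
Δ_oct < P, so pairing is avoided: the ground state is high-spin.
That gives t₂g⁴ eg².
Orbital CFSE = -0.4Δ_oct = -0.4 × 118 = -47 kJ/mol.
High-spin has no excess pairs, so no pairing correction applies.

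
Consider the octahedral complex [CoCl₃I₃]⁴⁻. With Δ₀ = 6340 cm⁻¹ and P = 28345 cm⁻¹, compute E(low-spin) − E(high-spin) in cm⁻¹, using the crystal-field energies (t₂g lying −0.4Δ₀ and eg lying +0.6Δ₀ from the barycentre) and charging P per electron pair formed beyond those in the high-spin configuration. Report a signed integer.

Ligand charges: 3×(-1) from Cl⁻ and 3×(-1) from I⁻ sum to -6; with overall charge -4, Co is +2.
Co²⁺: group 9, so d-count = 9 − 2 = 7.
In the high-spin limit (t₂g⁵ eg²) the orbital term is -0.8Δ₀ = -5072 cm⁻¹, with no excess pairing.
For low-spin the configuration is t₂g⁶ eg¹: orbital energy -1.8 × 6340 = -11412 cm⁻¹, and 1 additional pair relative to high-spin adds 28345 cm⁻¹, giving 16933 cm⁻¹.
E(LS) − E(HS) = 16933 − (-5072) = 22005 cm⁻¹.

22005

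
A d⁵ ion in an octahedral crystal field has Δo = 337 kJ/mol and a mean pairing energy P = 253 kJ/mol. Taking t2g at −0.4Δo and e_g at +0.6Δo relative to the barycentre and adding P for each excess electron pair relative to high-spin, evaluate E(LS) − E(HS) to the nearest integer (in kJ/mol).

High-spin: t2g^3 e_g^2, CFSE = 0.0Δo = 0 kJ/mol.
For low-spin the configuration is t2g^5 e_g^0: orbital energy -2.0 × 337 = -674 kJ/mol, and 2 additional pairs relative to high-spin add 506 kJ/mol, giving -168 kJ/mol.
Thus E(LS) − E(HS) = -168 kJ/mol.

-168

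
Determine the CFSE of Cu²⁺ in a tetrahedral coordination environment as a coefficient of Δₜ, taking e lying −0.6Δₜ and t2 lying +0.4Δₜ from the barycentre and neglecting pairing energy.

Cu sits in group 11; removing 2 electrons leaves Cu²⁺ with 11 − 2 = 9 d electrons.
With tetrahedral geometry the complex is necessarily high-spin.
Configuration: e^4 t2^5.
CFSE = 4(-0.6Δₜ) + 5(0.4Δₜ) = -2.4Δₜ + 2.0Δₜ = -0.4Δₜ.

-0.4 Δₜ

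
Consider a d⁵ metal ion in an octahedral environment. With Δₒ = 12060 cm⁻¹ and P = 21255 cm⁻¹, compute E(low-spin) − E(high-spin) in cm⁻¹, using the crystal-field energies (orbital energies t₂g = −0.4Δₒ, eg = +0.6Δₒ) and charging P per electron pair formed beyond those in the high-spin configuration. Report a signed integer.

18390

High-spin: t₂g³ eg², CFSE = 0.0Δₒ = 0 cm⁻¹.
For low-spin the configuration is t₂g⁵ eg⁰: orbital energy -2.0 × 12060 = -24120 cm⁻¹, and 2 additional pairs relative to high-spin add 42510 cm⁻¹, giving 18390 cm⁻¹.
Thus E(LS) − E(HS) = 18390 cm⁻¹.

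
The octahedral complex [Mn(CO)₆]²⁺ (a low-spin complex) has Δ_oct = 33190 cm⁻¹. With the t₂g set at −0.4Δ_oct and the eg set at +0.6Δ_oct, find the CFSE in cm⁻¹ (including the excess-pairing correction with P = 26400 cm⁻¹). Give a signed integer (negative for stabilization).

CO is neutral, so the +2 overall charge sits on Mn: oxidation state +2.
Mn sits in group 7; removing 2 electrons leaves Mn²⁺ with 7 − 2 = 5 d electrons.
Configuration: t₂g⁵ eg⁰.
The orbital stabilization is -2.0Δ_oct = -2.0 × 33190 = -66380 cm⁻¹.
Pairing penalty: 2 pairs vs 0 in the high-spin reference → 2 extra × P = 52800 cm⁻¹.
Overall CFSE = -66380 + 52800 = -13580 cm⁻¹.

-13580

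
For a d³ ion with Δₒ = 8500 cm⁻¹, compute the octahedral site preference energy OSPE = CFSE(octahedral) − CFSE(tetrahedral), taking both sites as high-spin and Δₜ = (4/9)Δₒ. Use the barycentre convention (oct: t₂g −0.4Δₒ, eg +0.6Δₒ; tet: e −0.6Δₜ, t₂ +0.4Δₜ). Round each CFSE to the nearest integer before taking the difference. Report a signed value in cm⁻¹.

-7178

Octahedral (high-spin): t2g^3 e_g^0, CFSE = 3(−0.4) + 0(+0.6) = -1.2Δₒ = -1.2 × 8500 = -10200 cm⁻¹.
Tetrahedral e^2 t2^1 gives -0.8Δₜ = -0.8 × (4/9) × 8500 = -3022 cm⁻¹.
OSPE = -10200 − (-3022) = -7178 cm⁻¹.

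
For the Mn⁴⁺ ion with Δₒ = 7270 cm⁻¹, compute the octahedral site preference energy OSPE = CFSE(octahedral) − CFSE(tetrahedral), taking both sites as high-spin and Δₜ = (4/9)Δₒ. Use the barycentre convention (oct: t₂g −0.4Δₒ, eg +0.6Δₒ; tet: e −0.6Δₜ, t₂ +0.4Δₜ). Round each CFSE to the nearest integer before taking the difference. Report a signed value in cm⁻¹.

Mn⁴⁺: group 7, so d-count = 7 − 4 = 3.
Octahedral high-spin t2g^3 e_g^0: CFSE = -1.2 × 7270 = -8724 cm⁻¹.
In a tetrahedral site the filling is e^2 t2^1: CFSE(tet) = -0.8Δₜ = -0.8 × (4/9)(7270) = -2585 cm⁻¹.
OSPE = CFSE(oct) − CFSE(tet) = -8724 − (-2585) = -6139 cm⁻¹.

-6139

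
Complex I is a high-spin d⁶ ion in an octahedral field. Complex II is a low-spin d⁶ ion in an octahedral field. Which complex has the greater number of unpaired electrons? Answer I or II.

I

I: t₂g⁴ eg² → 4 unpaired.
II: t2g^6 e_g^0 → 0 unpaired.
So I has more unpaired electrons.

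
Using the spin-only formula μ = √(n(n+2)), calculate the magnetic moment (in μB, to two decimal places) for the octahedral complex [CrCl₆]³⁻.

Each Cl⁻ contributes -1; 6 × (-1) = -6. With overall charge -3, Cr is in the +3 oxidation state.
Cr sits in group 6; removing 3 electrons leaves Cr³⁺ with 6 − 3 = 3 d electrons.
Configuration: t₂g³ eg⁰ → 3 unpaired electrons.
μ(spin-only) = √[3(3+2)] = √15 ≈ 3.87 μB.

3.87 μB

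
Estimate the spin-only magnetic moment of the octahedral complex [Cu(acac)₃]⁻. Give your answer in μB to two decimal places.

Each acac⁻ contributes -1; 3 × (-1) = -3. With overall charge -1, Cu is in the +2 oxidation state.
Group 11 minus oxidation state +2 gives a d⁹ configuration for Cu²⁺.
Configuration: t₂g⁶ eg³ → 1 unpaired electron.
μ(spin-only) = √[1(1+2)] = √3 ≈ 1.73 μB.

1.73 μB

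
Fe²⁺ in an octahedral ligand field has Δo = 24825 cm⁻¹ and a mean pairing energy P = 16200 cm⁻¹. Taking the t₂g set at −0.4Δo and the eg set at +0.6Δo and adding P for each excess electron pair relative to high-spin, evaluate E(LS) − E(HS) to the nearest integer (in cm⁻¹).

-17250

Group 8 minus oxidation state +2 gives a d⁶ configuration for Fe²⁺.
In the high-spin limit (t₂g⁴ eg²) the orbital term is -0.4Δo = -9930 cm⁻¹, with no excess pairing.
Low-spin t₂g⁶ eg⁰ gives -2.4Δo = -59580 cm⁻¹, but forming 2 extra pairs costs 2P = 32400 cm⁻¹, so E(LS) = -59580 + 32400 = -27180 cm⁻¹.
The difference is -27180 − (-9930) = -17250 cm⁻¹, so low-spin lies lower.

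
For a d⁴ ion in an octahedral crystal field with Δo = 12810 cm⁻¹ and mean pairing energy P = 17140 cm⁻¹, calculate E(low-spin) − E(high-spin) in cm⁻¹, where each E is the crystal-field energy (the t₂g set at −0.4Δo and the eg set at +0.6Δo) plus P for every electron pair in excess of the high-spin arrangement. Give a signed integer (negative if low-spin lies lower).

In the high-spin limit (t₂g³ eg¹) the orbital term is -0.6Δo = -7686 cm⁻¹, with no excess pairing.
Low-spin t₂g⁴ eg⁰ gives -1.6Δo = -20496 cm⁻¹, but forming 1 extra pair costs 1P = 17140 cm⁻¹, so E(LS) = -20496 + 17140 = -3356 cm⁻¹.
The difference is -3356 − (-7686) = 4330 cm⁻¹, so high-spin lies lower.

4330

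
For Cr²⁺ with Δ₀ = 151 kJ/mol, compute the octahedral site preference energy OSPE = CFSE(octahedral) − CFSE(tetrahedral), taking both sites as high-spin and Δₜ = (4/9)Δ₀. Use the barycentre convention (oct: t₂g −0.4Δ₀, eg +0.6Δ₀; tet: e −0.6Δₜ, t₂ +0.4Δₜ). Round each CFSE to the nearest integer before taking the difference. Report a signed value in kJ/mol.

-64

Group 6 minus oxidation state +2 gives a d⁴ configuration for Cr²⁺.
Octahedral (high-spin): t₂g³ eg¹, CFSE = 3(−0.4) + 1(+0.6) = -0.6Δ₀ = -0.6 × 151 = -91 kJ/mol.
In a tetrahedral site the filling is e² t₂²: CFSE(tet) = -0.4Δₜ = -0.4 × (4/9)(151) = -27 kJ/mol.
OSPE = -91 − (-27) = -64 kJ/mol.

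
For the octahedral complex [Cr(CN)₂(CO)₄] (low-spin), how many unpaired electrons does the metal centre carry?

2

Ligand charges: 2×(-1) from CN⁻ and 4×(+0) from CO sum to -2; with overall charge +0, Cr is +2.
Cr sits in group 6; removing 2 electrons leaves Cr²⁺ with 6 − 2 = 4 d electrons.
Configuration: t₂g⁴ eg⁰, giving 2 unpaired electrons.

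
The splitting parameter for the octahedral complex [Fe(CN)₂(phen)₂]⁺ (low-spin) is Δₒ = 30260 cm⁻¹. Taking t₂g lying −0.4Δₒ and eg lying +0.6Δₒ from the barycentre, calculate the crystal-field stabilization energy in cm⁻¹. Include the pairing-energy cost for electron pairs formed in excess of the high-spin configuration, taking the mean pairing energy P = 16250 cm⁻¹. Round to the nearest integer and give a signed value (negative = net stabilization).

-28020

Ligand charges: 2×(-1) from CN⁻ and 2×(+0) from phen sum to -2; with overall charge +1, Fe is +3.
Fe³⁺: group 8, so d-count = 8 − 3 = 5.
Electron filling gives t₂g⁵ eg⁰.
The orbital stabilization is -2.0Δₒ = -2.0 × 30260 = -60520 cm⁻¹.
High-spin d⁵ would be t₂g³ eg² with 0 pairs; low-spin has 2, so 2 excess pairs cost +2P = +32500 cm⁻¹.
Combining: -60520 + 32500 = -28020 cm⁻¹.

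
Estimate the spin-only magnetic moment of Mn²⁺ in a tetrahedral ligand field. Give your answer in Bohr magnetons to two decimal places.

5.92 Bohr magnetons

Group 7 minus oxidation state +2 gives a d⁵ configuration for Mn²⁺.
With tetrahedral geometry the complex is necessarily high-spin.
Configuration: e^2 t2^3 → 5 unpaired electrons.
μ(spin-only) = √[5(5+2)] = √35 ≈ 5.92 Bohr magnetons.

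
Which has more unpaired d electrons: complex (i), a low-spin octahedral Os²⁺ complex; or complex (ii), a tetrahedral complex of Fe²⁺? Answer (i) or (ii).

(ii)

(i): Os²⁺: group 8, so d-count = 8 − 2 = 6; t₂g⁶ eg⁰ → 0 unpaired.
(ii): Group 8 minus oxidation state +2 gives a d⁶ configuration for Fe²⁺; With tetrahedral geometry the complex is necessarily high-spin; e^3 t2^3 → 4 unpaired.
So (ii) has more unpaired electrons.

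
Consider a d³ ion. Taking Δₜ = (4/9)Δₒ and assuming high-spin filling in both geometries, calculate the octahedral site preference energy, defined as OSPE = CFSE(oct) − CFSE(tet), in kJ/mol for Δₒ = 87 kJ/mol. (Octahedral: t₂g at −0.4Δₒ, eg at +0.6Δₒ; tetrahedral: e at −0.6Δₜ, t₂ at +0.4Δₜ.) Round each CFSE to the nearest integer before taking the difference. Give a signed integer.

In an octahedral site d³ (HS) is t₂g³ eg⁰, giving CFSE(oct) = -1.2Δₒ = -104 kJ/mol.
Tetrahedral e² t₂¹ gives -0.8Δₜ = -0.8 × (4/9) × 87 = -31 kJ/mol.
OSPE = CFSE(oct) − CFSE(tet) = -104 − (-31) = -73 kJ/mol.

-73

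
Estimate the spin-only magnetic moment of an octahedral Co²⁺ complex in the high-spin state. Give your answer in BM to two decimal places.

3.87 BM

Co sits in group 9; removing 2 electrons leaves Co²⁺ with 9 − 2 = 7 d electrons.
Configuration: t2g^5 e_g^2 → 3 unpaired electrons.
μ(spin-only) = √[3(3+2)] = √15 ≈ 3.87 BM.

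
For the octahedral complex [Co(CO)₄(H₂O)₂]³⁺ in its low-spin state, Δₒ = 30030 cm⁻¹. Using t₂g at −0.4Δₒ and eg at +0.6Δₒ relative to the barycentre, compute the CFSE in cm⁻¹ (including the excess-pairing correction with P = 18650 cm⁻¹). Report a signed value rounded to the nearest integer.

Ligand charges: 4×(+0) from CO and 2×(+0) from H₂O sum to +0; with overall charge +3, Co is +3.
Co sits in group 9; removing 3 electrons leaves Co³⁺ with 9 − 3 = 6 d electrons.
Configuration: t₂g⁶ eg⁰.
The orbital stabilization is -2.4Δₒ = -2.4 × 30030 = -72072 cm⁻¹.
Pairing penalty: 3 pairs vs 1 in the high-spin reference → 2 extra × P = 37300 cm⁻¹.
Net CFSE = -72072 + 37300 = -34772 cm⁻¹.

-34772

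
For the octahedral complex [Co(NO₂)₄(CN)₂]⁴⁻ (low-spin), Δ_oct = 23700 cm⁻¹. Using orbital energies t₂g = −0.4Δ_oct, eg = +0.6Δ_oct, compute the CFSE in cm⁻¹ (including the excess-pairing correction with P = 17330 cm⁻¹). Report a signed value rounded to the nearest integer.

-25330

Ligand charges: 4×(-1) from NO₂⁻ and 2×(-1) from CN⁻ sum to -6; with overall charge -4, Co is +2.
Group 9 minus oxidation state +2 gives a d⁷ configuration for Co²⁺.
Electron filling gives t₂g⁶ eg¹.
Orbital CFSE = 6(-0.4) + 1(0.6) = -1.8Δ_oct = -1.8 × 23700 = -42660 cm⁻¹.
Pairing penalty: 3 pairs vs 2 in the high-spin reference → 1 extra × P = 17330 cm⁻¹.
Combining: -42660 + 17330 = -25330 cm⁻¹.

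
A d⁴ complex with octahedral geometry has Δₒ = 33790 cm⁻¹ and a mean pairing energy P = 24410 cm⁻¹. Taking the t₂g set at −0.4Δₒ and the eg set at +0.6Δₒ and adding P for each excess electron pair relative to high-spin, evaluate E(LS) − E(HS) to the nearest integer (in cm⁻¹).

In the high-spin limit (t₂g³ eg¹) the orbital term is -0.6Δₒ = -20274 cm⁻¹, with no excess pairing.
Low-spin t₂g⁴ eg⁰ gives -1.6Δₒ = -54064 cm⁻¹, but forming 1 extra pair costs 1P = 24410 cm⁻¹, so E(LS) = -54064 + 24410 = -29654 cm⁻¹.
E(LS) − E(HS) = -29654 − (-20274) = -9380 cm⁻¹.

-9380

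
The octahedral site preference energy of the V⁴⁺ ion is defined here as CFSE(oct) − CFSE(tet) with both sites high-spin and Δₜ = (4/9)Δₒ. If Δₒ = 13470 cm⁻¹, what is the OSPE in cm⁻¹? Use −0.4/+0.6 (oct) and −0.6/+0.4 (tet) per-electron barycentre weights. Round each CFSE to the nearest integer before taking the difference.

V sits in group 5; removing 4 electrons leaves V⁴⁺ with 5 − 4 = 1 d electrons.
Octahedral (high-spin): t₂g¹ eg⁰, CFSE = 1(−0.4) + 0(+0.6) = -0.4Δₒ = -0.4 × 13470 = -5388 cm⁻¹.
Tetrahedral: e¹ t₂⁰, CFSE = 1(−0.6) + 0(+0.4) = -0.6Δₜ = -0.6 × (4/9) × 13470 = -3592 cm⁻¹.
OSPE = -5388 − (-3592) = -1796 cm⁻¹.

-1796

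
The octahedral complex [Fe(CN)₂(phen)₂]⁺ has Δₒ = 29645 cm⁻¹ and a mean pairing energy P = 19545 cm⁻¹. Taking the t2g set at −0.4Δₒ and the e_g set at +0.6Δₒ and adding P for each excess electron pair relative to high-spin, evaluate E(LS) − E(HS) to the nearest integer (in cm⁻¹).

-20200

Ligand charges: 2×(-1) from CN⁻ and 2×(+0) from phen sum to -2; with overall charge +1, Fe is +3.
Fe is in group 8, so Fe³⁺ is d⁵ (8 − 3 = 5).
In the high-spin limit (t2g^3 e_g^2) the orbital term is 0.0Δₒ = 0 cm⁻¹, with no excess pairing.
Low-spin t2g^5 e_g^0 gives -2.0Δₒ = -59290 cm⁻¹, but forming 2 extra pairs costs 2P = 39090 cm⁻¹, so E(LS) = -59290 + 39090 = -20200 cm⁻¹.
E(LS) − E(HS) = -20200 − (0) = -20200 cm⁻¹.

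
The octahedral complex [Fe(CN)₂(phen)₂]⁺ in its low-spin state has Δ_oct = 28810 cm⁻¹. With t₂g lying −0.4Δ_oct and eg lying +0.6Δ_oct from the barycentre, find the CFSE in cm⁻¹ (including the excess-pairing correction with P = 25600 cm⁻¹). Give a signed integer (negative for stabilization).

-6420

Ligand charges: 2×(-1) from CN⁻ and 2×(+0) from phen sum to -2; with overall charge +1, Fe is +3.
Fe sits in group 8; removing 3 electrons leaves Fe³⁺ with 8 − 3 = 5 d electrons.
Configuration: t₂g⁵ eg⁰.
Orbital CFSE = 5(-0.4) + 0(0.6) = -2.0Δ_oct = -2.0 × 28810 = -57620 cm⁻¹.
High-spin d⁵ would be t₂g³ eg² with 0 pairs; low-spin has 2, so 2 excess pairs cost +2P = +51200 cm⁻¹.
Net CFSE = -57620 + 51200 = -6420 cm⁻¹.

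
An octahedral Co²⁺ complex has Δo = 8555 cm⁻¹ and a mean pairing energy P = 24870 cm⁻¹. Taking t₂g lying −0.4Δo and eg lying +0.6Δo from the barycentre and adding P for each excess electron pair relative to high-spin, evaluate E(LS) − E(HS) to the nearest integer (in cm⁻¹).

Co sits in group 9; removing 2 electrons leaves Co²⁺ with 9 − 2 = 7 d electrons.
High-spin: t₂g⁵ eg², CFSE = -0.8Δo = -6844 cm⁻¹.
Low-spin t₂g⁶ eg¹ gives -1.8Δo = -15399 cm⁻¹, but forming 1 extra pair costs 1P = 24870 cm⁻¹, so E(LS) = -15399 + 24870 = 9471 cm⁻¹.
Thus E(LS) − E(HS) = 16315 cm⁻¹.

16315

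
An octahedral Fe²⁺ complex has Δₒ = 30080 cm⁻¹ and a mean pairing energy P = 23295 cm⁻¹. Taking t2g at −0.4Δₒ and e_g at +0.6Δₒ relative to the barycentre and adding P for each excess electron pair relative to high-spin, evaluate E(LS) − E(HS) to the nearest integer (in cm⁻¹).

Group 8 minus oxidation state +2 gives a d⁶ configuration for Fe²⁺.
In the high-spin limit (t2g^4 e_g^2) the orbital term is -0.4Δₒ = -12032 cm⁻¹, with no excess pairing.
Low-spin t2g^6 e_g^0 gives -2.4Δₒ = -72192 cm⁻¹, but forming 2 extra pairs costs 2P = 46590 cm⁻¹, so E(LS) = -72192 + 46590 = -25602 cm⁻¹.
E(LS) − E(HS) = -25602 − (-12032) = -13570 cm⁻¹.

-13570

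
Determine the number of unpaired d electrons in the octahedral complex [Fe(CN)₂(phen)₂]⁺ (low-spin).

1

Ligand charges: 2×(-1) from CN⁻ and 2×(+0) from phen sum to -2; with overall charge +1, Fe is +3.
Fe³⁺: group 8, so d-count = 8 − 3 = 5.
Configuration: t₂g⁵ eg⁰, giving 1 unpaired electron.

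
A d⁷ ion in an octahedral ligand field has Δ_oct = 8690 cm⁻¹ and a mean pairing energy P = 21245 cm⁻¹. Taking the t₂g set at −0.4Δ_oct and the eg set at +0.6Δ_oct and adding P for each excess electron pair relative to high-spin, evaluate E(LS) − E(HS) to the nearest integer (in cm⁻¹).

12555

High-spin d⁷ fills as t₂g⁵ eg² with CFSE 5(−0.4) + 2(+0.6) = -0.8Δ_oct = -6952 cm⁻¹.
Low-spin t₂g⁶ eg¹ gives -1.8Δ_oct = -15642 cm⁻¹, but forming 1 extra pair costs 1P = 21245 cm⁻¹, so E(LS) = -15642 + 21245 = 5603 cm⁻¹.
Thus E(LS) − E(HS) = 12555 cm⁻¹.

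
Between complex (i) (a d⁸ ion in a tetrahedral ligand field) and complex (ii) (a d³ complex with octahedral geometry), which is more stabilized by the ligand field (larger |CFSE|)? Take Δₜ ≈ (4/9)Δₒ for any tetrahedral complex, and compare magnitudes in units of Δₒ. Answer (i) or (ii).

(i): Tetrahedral fields are weak (Δₜ ≈ 4/9 Δₒ), so electrons fill high-spin; e⁴ t₂⁴, CFSE = -0.8Δₜ ≈ -0.36Δₒ.
(ii): t₂g³ eg⁰, CFSE = -1.2Δₒ.
So (ii) has the larger |CFSE|.

(ii)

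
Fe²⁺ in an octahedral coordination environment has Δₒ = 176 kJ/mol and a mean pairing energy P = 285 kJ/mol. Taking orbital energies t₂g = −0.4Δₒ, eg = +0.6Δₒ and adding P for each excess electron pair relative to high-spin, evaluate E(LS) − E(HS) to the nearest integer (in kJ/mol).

218

Group 8 minus oxidation state +2 gives a d⁶ configuration for Fe²⁺.
In the high-spin limit (t₂g⁴ eg²) the orbital term is -0.4Δₒ = -70 kJ/mol, with no excess pairing.
Low-spin: t₂g⁶ eg⁰, orbital CFSE = -2.4Δₒ = -422 kJ/mol; plus 2 excess pairs × P = +570 kJ/mol; total 148 kJ/mol.
E(LS) − E(HS) = 148 − (-70) = 218 kJ/mol.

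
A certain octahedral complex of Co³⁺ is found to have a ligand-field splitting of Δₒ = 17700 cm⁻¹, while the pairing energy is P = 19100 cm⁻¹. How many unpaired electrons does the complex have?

Co sits in group 9; removing 3 electrons leaves Co³⁺ with 9 − 3 = 6 d electrons.
Since Δₒ = 17700 cm⁻¹ < P = 19100 cm⁻¹, the complex adopts the high-spin configuration.
That gives t₂g⁴ eg².
Unpaired electrons: 4.

4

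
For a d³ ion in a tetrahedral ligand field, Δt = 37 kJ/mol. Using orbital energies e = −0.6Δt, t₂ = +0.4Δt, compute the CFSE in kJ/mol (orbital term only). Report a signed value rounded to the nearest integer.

With tetrahedral geometry the complex is necessarily high-spin.
Configuration: e² t₂¹.
Orbital CFSE = 2(-0.6) + 1(0.4) = -0.8Δt = -0.8 × 37 = -30 kJ/mol.

-30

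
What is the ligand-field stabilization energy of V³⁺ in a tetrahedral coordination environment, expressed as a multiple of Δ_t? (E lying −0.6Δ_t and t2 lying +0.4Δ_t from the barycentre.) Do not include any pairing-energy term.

V³⁺: group 5, so d-count = 5 − 3 = 2.
Tetrahedral splitting is small, so the complex is high-spin.
Configuration: e^2 t2^0.
CFSE = 2(-0.6Δ_t) + 0(0.4Δ_t) = -1.2Δ_t + 0.0Δ_t = -1.2Δ_t.

-1.2 Δ_t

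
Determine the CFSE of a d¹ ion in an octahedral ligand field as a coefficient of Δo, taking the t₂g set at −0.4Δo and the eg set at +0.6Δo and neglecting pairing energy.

-0.4 Δo

For octahedral d¹ the high- and low-spin configurations coincide.
Configuration: t₂g¹ eg⁰.
CFSE = 1(-0.4Δo) + 0(0.6Δo) = -0.4Δo + 0.0Δo = -0.4Δo.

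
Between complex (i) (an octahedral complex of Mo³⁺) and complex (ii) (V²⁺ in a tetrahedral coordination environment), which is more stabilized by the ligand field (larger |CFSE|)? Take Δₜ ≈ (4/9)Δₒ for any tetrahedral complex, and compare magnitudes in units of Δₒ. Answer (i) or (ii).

(i)

(i): Mo is in group 6, so Mo³⁺ is d³ (6 − 3 = 3); For octahedral d³ the high- and low-spin configurations coincide; t2g^3 e_g^0, CFSE = -1.2Δₒ.
(ii): Group 5 minus oxidation state +2 gives a d³ configuration for V²⁺; Tetrahedral splitting is small, so the complex is high-spin; e² t₂¹, CFSE = -0.8Δₜ ≈ -0.36Δₒ.
So (i) has the larger |CFSE|.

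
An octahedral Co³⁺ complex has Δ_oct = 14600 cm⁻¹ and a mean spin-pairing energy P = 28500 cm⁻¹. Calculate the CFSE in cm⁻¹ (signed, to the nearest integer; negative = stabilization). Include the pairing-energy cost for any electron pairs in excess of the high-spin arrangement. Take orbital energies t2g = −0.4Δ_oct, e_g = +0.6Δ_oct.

Co is in group 9, so Co³⁺ is d⁶ (9 − 3 = 6).
Δ_oct < P, so pairing is avoided: the ground state is high-spin.
Filling d⁶ accordingly: t2g^4 e_g^2.
Orbital CFSE = -0.4Δ_oct = -0.4 × 14600 = -5840 cm⁻¹.
High-spin has no excess pairs, so no pairing correction applies.

-5840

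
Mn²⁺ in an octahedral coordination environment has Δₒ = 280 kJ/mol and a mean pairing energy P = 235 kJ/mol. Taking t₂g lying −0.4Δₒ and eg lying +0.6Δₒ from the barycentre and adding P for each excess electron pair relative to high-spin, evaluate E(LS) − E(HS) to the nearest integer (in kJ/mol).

Mn²⁺: group 7, so d-count = 7 − 2 = 5.
High-spin: t₂g³ eg², CFSE = 0.0Δₒ = 0 kJ/mol.
Low-spin t₂g⁵ eg⁰ gives -2.0Δₒ = -560 kJ/mol, but forming 2 extra pairs costs 2P = 470 kJ/mol, so E(LS) = -560 + 470 = -90 kJ/mol.
The difference is -90 − (0) = -90 kJ/mol, so low-spin lies lower.

-90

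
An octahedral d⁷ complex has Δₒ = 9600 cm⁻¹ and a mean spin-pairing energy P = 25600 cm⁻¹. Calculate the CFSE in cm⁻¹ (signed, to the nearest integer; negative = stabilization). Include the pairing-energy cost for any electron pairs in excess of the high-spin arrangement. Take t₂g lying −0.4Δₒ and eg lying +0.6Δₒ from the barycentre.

-7680

Here Δₒ < P (9600 < 25600), so the high-spin state is favoured.
Configuration: t₂g⁵ eg².
Orbital CFSE = -0.8Δₒ = -0.8 × 9600 = -7680 cm⁻¹.
High-spin has no excess pairs, so no pairing correction applies.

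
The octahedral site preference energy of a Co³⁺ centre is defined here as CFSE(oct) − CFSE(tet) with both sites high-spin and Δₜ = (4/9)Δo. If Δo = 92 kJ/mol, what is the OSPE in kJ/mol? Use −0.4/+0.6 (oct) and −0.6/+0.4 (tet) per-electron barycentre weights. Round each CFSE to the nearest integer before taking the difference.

-12

Group 9 minus oxidation state +3 gives a d⁶ configuration for Co³⁺.
Octahedral high-spin t₂g⁴ eg²: CFSE = -0.4 × 92 = -37 kJ/mol.
In a tetrahedral site the filling is e³ t₂³: CFSE(tet) = -0.6Δₜ = -0.6 × (4/9)(92) = -25 kJ/mol.
OSPE = -37 − (-25) = -12 kJ/mol.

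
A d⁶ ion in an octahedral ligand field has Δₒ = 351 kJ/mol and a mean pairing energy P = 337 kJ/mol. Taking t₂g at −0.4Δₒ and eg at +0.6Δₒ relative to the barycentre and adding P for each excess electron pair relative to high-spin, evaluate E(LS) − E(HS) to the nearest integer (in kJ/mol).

-28

In the high-spin limit (t₂g⁴ eg²) the orbital term is -0.4Δₒ = -140 kJ/mol, with no excess pairing.
For low-spin the configuration is t₂g⁶ eg⁰: orbital energy -2.4 × 351 = -842 kJ/mol, and 2 additional pairs relative to high-spin add 674 kJ/mol, giving -168 kJ/mol.
The difference is -168 − (-140) = -28 kJ/mol, so low-spin lies lower.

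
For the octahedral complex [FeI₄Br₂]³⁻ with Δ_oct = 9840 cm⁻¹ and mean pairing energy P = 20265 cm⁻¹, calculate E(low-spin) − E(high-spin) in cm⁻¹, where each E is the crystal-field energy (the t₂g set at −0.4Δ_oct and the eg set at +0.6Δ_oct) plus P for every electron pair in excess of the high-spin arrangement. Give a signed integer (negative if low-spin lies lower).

20850

Ligand charges: 4×(-1) from I⁻ and 2×(-1) from Br⁻ sum to -6; with overall charge -3, Fe is +3.
Fe sits in group 8; removing 3 electrons leaves Fe³⁺ with 8 − 3 = 5 d electrons.
In the high-spin limit (t₂g³ eg²) the orbital term is 0.0Δ_oct = 0 cm⁻¹, with no excess pairing.
For low-spin the configuration is t₂g⁵ eg⁰: orbital energy -2.0 × 9840 = -19680 cm⁻¹, and 2 additional pairs relative to high-spin add 40530 cm⁻¹, giving 20850 cm⁻¹.
Thus E(LS) − E(HS) = 20850 cm⁻¹.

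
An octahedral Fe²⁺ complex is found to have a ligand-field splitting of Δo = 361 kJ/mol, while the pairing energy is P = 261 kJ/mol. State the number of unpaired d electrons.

0

Fe is in group 8, so Fe²⁺ is d⁶ (8 − 2 = 6).
With Δo > P the complex is low-spin.
That gives t2g^6 e_g^0.
Unpaired electrons: 0.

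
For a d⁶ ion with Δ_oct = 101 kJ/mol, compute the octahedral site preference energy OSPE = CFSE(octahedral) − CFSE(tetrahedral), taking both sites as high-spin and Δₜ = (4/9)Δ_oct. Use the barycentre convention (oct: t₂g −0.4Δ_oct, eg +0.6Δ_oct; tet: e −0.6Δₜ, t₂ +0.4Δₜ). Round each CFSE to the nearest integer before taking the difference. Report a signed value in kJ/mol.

Octahedral (high-spin): t2g^4 e_g^2, CFSE = 4(−0.4) + 2(+0.6) = -0.4Δ_oct = -0.4 × 101 = -40 kJ/mol.
In a tetrahedral site the filling is e^3 t2^3: CFSE(tet) = -0.6Δₜ = -0.6 × (4/9)(101) = -27 kJ/mol.
OSPE = CFSE(oct) − CFSE(tet) = -40 − (-27) = -13 kJ/mol.

-13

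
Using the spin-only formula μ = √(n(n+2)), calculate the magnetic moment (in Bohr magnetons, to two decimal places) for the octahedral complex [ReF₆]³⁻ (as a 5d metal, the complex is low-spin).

Each F⁻ contributes -1; 6 × (-1) = -6. With overall charge -3, Re is in the +3 oxidation state.
Re sits in group 7; removing 3 electrons leaves Re³⁺ with 7 − 3 = 4 d electrons.
Configuration: t₂g⁴ eg⁰ → 2 unpaired electrons.
μ(spin-only) = √[2(2+2)] = √8 ≈ 2.83 Bohr magnetons.

2.83 Bohr magnetons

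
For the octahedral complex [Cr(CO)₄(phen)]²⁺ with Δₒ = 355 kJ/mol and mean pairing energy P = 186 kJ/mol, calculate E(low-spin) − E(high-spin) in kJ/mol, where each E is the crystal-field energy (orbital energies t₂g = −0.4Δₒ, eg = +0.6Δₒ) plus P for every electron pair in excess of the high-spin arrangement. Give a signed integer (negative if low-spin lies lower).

-169

Ligand charges: 4×(+0) from CO and 1×(+0) from phen sum to +0; with overall charge +2, Cr is +2.
Group 6 minus oxidation state +2 gives a d⁴ configuration for Cr²⁺.
In the high-spin limit (t₂g³ eg¹) the orbital term is -0.6Δₒ = -213 kJ/mol, with no excess pairing.
For low-spin the configuration is t₂g⁴ eg⁰: orbital energy -1.6 × 355 = -568 kJ/mol, and 1 additional pair relative to high-spin adds 186 kJ/mol, giving -382 kJ/mol.
Thus E(LS) − E(HS) = -169 kJ/mol.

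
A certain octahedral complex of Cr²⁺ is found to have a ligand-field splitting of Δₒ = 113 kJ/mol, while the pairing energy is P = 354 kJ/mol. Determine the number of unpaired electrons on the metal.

4

Cr sits in group 6; removing 2 electrons leaves Cr²⁺ with 6 − 2 = 4 d electrons.
Δₒ < P, so pairing is avoided: the ground state is high-spin.
Filling d⁴ accordingly: t₂g³ eg¹.
Unpaired electrons: 4.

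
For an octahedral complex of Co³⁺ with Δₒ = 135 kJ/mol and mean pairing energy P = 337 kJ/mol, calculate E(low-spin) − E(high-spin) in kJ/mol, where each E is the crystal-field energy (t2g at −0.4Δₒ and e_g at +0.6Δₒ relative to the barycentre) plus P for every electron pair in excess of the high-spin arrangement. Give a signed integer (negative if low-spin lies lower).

404

Co sits in group 9; removing 3 electrons leaves Co³⁺ with 9 − 3 = 6 d electrons.
High-spin: t2g^4 e_g^2, CFSE = -0.4Δₒ = -54 kJ/mol.
Low-spin: t2g^6 e_g^0, orbital CFSE = -2.4Δₒ = -324 kJ/mol; plus 2 excess pairs × P = +674 kJ/mol; total 350 kJ/mol.
Thus E(LS) − E(HS) = 404 kJ/mol.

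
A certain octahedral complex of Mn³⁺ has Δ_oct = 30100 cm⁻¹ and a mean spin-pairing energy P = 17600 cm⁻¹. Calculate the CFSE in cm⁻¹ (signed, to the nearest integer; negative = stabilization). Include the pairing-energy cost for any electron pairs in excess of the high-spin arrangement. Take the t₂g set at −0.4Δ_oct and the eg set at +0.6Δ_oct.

-30560

Group 7 minus oxidation state +3 gives a d⁴ configuration for Mn³⁺.
With Δ_oct > P the complex is low-spin.
Configuration: t₂g⁴ eg⁰.
Orbital CFSE = -1.6Δ_oct = -1.6 × 30100 = -48160 cm⁻¹.
Excess pairs vs high-spin: 1 − 0 = 1; pairing cost = +17600 cm⁻¹.
Net CFSE = -48160 + 17600 = -30560 cm⁻¹.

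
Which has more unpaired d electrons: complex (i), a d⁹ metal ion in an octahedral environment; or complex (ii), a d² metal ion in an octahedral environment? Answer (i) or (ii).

(i): t₂g⁶ eg³ → 1 unpaired.
(ii): For octahedral d² the high- and low-spin configurations coincide; t2g^2 e_g^0 → 2 unpaired.
So (ii) has more unpaired electrons.

(ii)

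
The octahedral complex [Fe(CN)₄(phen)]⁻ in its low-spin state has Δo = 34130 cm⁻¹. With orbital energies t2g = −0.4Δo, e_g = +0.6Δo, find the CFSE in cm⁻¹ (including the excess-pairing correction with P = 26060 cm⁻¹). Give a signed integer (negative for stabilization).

Ligand charges: 4×(-1) from CN⁻ and 1×(+0) from phen sum to -4; with overall charge -1, Fe is +3.
Group 8 minus oxidation state +3 gives a d⁵ configuration for Fe³⁺.
Configuration: t2g^5 e_g^0.
CFSE(orbital) = 5×(-0.4Δo) + 0×(0.6Δo) = -2.0Δo; with Δo = 34130 cm⁻¹ that is -68260 cm⁻¹.
High-spin d⁵ would be t2g^3 e_g^2 with 0 pairs; low-spin has 2, so 2 excess pairs cost +2P = +52120 cm⁻¹.
Net CFSE = -68260 + 52120 = -16140 cm⁻¹.

-16140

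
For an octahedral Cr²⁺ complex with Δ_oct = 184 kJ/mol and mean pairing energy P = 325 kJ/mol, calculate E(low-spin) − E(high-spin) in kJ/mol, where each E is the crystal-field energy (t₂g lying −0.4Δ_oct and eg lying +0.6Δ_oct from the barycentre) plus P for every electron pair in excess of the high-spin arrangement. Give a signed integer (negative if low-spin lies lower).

Group 6 minus oxidation state +2 gives a d⁴ configuration for Cr²⁺.
High-spin d⁴ fills as t₂g³ eg¹ with CFSE 3(−0.4) + 1(+0.6) = -0.6Δ_oct = -110 kJ/mol.
Low-spin t₂g⁴ eg⁰ gives -1.6Δ_oct = -294 kJ/mol, but forming 1 extra pair costs 1P = 325 kJ/mol, so E(LS) = -294 + 325 = 31 kJ/mol.
The difference is 31 − (-110) = 141 kJ/mol, so high-spin lies lower.

141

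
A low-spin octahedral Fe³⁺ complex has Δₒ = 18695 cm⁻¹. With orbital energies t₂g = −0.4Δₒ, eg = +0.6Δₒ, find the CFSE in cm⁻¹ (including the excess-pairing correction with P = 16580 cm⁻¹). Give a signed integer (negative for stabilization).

-4230

Group 8 minus oxidation state +3 gives a d⁵ configuration for Fe³⁺.
The d⁵ electrons fill as t₂g⁵ eg⁰.
The orbital stabilization is -2.0Δₒ = -2.0 × 18695 = -37390 cm⁻¹.
Pairing penalty: 2 pairs vs 0 in the high-spin reference → 2 extra × P = 33160 cm⁻¹.
Net CFSE = -37390 + 33160 = -4230 cm⁻¹.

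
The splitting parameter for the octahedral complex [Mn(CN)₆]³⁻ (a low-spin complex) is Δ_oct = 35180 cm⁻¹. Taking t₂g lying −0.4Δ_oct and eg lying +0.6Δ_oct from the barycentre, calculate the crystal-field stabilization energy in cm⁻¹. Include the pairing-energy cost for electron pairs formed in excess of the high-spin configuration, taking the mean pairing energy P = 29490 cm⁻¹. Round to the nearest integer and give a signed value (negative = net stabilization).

Each CN⁻ contributes -1; 6 × (-1) = -6. With overall charge -3, Mn is in the +3 oxidation state.
Mn is in group 7, so Mn³⁺ is d⁴ (7 − 3 = 4).
The d⁴ electrons fill as t₂g⁴ eg⁰.
CFSE(orbital) = 4×(-0.4Δ_oct) + 0×(0.6Δ_oct) = -1.6Δ_oct; with Δ_oct = 35180 cm⁻¹ that is -56288 cm⁻¹.
Relative to high-spin t₂g³ eg¹ (0 paired), the low-spin configuration has 1 additional pair, contributing +1 × 29490 = +29490 cm⁻¹.
Combining: -56288 + 29490 = -26798 cm⁻¹.

-26798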